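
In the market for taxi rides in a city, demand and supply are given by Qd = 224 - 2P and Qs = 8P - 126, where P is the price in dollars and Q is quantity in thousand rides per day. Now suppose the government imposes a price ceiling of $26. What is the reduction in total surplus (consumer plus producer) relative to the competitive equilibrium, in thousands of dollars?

In a free market, 224 - 2P = 8P - 126 gives the equilibrium P* = 35, Q* = 154.
Since 26 < 35, the ceiling is binding.
At P = 26: Qd = 224 - 2·26 = 172 and Qs = 8·26 - 126 = 82.
Quantity traded falls to 82. At Q = 82 the demand price is (224 - 82)/2 = 71 and the supply price is (126 + 82)/8 = 26.
Deadweight loss = ½ · (71 - 26) · (154 - 82) = ½ · 45 · 72 = 1620.

1620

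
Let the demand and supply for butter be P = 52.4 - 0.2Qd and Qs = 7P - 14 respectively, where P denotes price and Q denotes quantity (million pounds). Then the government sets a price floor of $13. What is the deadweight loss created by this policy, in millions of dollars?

0

Rearranging demand gives Qd = 262 - 5P. In a free market, 262 - 5P = 7P - 14 gives the equilibrium P* = 23, Q* = 147.
The floor of 13 is below the equilibrium price 23, so it is not binding; the market clears at P* = 23, Q* = 147.
Since the control does not bind, no trades are prevented and deadweight loss is zero.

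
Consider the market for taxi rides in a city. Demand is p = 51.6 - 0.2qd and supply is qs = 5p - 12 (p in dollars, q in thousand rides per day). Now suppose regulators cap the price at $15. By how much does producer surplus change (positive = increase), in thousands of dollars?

Rearranging demand gives qd = 258 - 5p. Without the control the market clears where 258 - 5p = 5p - 12, i.e. p* = 27 and q* = 123.
The ceiling of 15 is below the equilibrium price 27, so it binds.
At p = 15: qd = 258 - 5·15 = 183 and qs = 5·15 - 12 = 63.
Producer surplus without the control is ½ · (27 - 2.4) · 123 = 1512.9.
With the ceiling, producers sell 63 units at 15, so PS = ½ · (15 - 2.4) · 63 = 396.9.
Change in producer surplus = 396.9 - 1512.9 = -1116.

-1116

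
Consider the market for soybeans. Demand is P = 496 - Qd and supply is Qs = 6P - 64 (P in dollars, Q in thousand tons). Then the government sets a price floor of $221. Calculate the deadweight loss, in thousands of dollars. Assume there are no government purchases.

Rearranging demand gives Qd = 496 - P. In a free market, 496 - P = 6P - 64 gives the equilibrium P* = 80, Q* = 416.
The floor of 221 is above the equilibrium price 80, so it binds.
At P = 221: Qd = 496 - 221 = 275 and Qs = 6·221 - 64 = 1262.
Quantity traded falls to 275. At Q = 275 the demand price is 496 - 275 = 221 and the supply price is (64 + 275)/6 = 56.5.
Deadweight loss = ½ · (221 - 56.5) · (416 - 275) = ½ · 164.5 · 141 = 11597.25.

11597.25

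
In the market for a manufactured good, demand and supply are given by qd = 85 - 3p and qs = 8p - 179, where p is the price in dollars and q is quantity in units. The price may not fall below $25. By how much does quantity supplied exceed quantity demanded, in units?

Without the control the market clears where 85 - 3p = 8p - 179, i.e. p* = 24 and q* = 13.
Because the floor (25) lies above the market-clearing price, it is binding.
At p = 25: qd = 85 - 3·25 = 10 and qs = 8·25 - 179 = 21.
Surplus = qs - qd = 21 - 10 = 11.

11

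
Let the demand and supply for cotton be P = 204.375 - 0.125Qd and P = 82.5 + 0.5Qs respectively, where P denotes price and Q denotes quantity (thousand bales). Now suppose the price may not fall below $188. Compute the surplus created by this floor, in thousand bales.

Rearranging demand gives Qd = 1635 - 8P; rearranging supply gives Qs = 2P - 165. Without the control the market clears where 1635 - 8P = 2P - 165, i.e. P* = 180 and Q* = 195.
Because the floor (188) lies above the market-clearing price, it is binding.
At P = 188: Qd = 1635 - 8·188 = 131 and Qs = 2·188 - 165 = 211.
Surplus = Qs - Qd = 211 - 131 = 80.

80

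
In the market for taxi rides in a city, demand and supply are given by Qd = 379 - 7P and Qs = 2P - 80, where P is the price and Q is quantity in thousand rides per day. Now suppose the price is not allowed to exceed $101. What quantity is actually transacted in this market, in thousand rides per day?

22

Equilibrium: 379 - 7P = 2P - 80, so 459 = 9P and P* = 51, Q* = 22.
Since 101 is above P* = 51, the ceiling does not bind and the free-market outcome prevails.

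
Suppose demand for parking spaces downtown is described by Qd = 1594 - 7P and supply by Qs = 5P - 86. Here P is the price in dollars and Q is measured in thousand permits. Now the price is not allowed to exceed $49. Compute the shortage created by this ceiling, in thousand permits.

1092

Equilibrium: 1594 - 7P = 5P - 86, so 1680 = 12P and P* = 140, Q* = 614.
Because the ceiling (49) lies below the market-clearing price, it is binding.
At P = 49: Qd = 1594 - 7·49 = 1251 and Qs = 5·49 - 86 = 159.
Shortage = Qd - Qs = 1251 - 159 = 1092.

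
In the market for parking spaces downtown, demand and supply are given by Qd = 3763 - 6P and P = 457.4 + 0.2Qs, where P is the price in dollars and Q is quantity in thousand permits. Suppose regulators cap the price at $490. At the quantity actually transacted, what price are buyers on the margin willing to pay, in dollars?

600

Rearranging supply gives Qs = 5P - 2287. In a free market, 3763 - 6P = 5P - 2287 gives the equilibrium P* = 550, Q* = 463.
Since 490 < 550, the ceiling is binding.
At P = 490: Qd = 3763 - 6·490 = 823 and Qs = 5·490 - 2287 = 163.
Only 163 units reach the market. On the demand curve, the marginal buyer's willingness to pay at Q = 163 is (3763 - 163)/6 = 600.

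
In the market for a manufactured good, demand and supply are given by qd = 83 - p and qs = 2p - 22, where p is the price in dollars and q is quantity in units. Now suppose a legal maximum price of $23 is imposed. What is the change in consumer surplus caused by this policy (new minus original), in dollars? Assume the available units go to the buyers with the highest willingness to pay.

0

In a free market, 83 - p = 2p - 22 gives the equilibrium p* = 35, q* = 48.
Since 23 < 35, the ceiling is binding.
At p = 23: qd = 83 - 23 = 60 and qs = 2·23 - 22 = 24.
Consumer surplus without the control is ½ · (83 - 35) · 48 = 1152.
With the ceiling, 24 units are sold at 23 (assume they go to the highest-value buyers). The demand price at q = 24 is 59, so CS = ½ · [(83 - 23) + (59 - 23)] · 24 = 1152.
Change in consumer surplus = 1152 - 1152 = 0.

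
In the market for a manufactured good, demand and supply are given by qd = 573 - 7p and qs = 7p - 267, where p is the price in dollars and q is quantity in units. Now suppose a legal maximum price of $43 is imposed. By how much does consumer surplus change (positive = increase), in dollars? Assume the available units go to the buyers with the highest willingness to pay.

In a free market, 573 - 7p = 7p - 267 gives the equilibrium p* = 60, q* = 153.
The ceiling of 43 is below the equilibrium price 60, so it binds.
At p = 43: qd = 573 - 7·43 = 272 and qs = 7·43 - 267 = 34.
Consumer surplus without the control is ½ · (573/7 - 60) · 153 = 23409/14.
With the ceiling, 34 units are sold at 43 (assume they go to the highest-value buyers). The demand price at q = 34 is 77, so CS = ½ · [(573/7 - 43) + (77 - 43)] · 34 = 8670/7.
Change in consumer surplus = 8670/7 - 23409/14 = -433.5.

-433.5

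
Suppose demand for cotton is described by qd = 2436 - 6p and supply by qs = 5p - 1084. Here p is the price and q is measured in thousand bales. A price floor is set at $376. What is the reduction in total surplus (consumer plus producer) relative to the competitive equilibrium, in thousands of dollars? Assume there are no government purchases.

In a free market, 2436 - 6p = 5p - 1084 gives the equilibrium p* = 320, q* = 516.
The floor of 376 is above the equilibrium price 320, so it binds.
At p = 376: qd = 2436 - 6·376 = 180 and qs = 5·376 - 1084 = 796.
Quantity traded falls to 180. At q = 180 the demand price is (2436 - 180)/6 = 376 and the supply price is (1084 + 180)/5 = 252.8.
Deadweight loss = ½ · (376 - 252.8) · (516 - 180) = ½ · 123.2 · 336 = 20697.6.

20697.6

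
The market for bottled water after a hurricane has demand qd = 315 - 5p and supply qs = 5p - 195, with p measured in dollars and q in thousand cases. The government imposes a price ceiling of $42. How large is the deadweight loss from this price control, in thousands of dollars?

405

In a free market, 315 - 5p = 5p - 195 gives the equilibrium p* = 51, q* = 60.
The ceiling of 42 is below the equilibrium price 51, so it binds.
At p = 42: qd = 315 - 5·42 = 105 and qs = 5·42 - 195 = 15.
Quantity traded falls to 15. At q = 15 the demand price is (315 - 15)/5 = 60 and the supply price is (195 + 15)/5 = 42.
Deadweight loss = ½ · (60 - 42) · (60 - 15) = ½ · 18 · 45 = 405.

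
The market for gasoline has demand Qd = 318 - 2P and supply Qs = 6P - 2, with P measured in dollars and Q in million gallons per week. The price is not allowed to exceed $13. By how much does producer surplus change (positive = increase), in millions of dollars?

Without the control the market clears where 318 - 2P = 6P - 2, i.e. P* = 40 and Q* = 238.
Because the ceiling (13) lies below the market-clearing price, it is binding.
At P = 13: Qd = 318 - 2·13 = 292 and Qs = 6·13 - 2 = 76.
Producer surplus without the control is ½ · (40 - 1/3) · 238 = 14161/3.
With the ceiling, producers sell 76 units at 13, so PS = ½ · (13 - 1/3) · 76 = 1444/3.
Change in producer surplus = 1444/3 - 14161/3 = -4239.

-4239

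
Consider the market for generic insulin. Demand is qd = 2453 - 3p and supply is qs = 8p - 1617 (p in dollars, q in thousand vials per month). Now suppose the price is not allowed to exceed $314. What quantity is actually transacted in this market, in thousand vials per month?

In a free market, 2453 - 3p = 8p - 1617 gives the equilibrium p* = 370, q* = 1343.
Since 314 < 370, the ceiling is binding.
At p = 314: qd = 2453 - 3·314 = 1511 and qs = 8·314 - 1617 = 895.
The quantity actually transacted is the short side, supply: 895.

895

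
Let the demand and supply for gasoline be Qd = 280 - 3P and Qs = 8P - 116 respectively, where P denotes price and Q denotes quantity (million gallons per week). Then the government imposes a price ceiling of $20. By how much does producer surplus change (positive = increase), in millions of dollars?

-1728

Setting quantity demanded equal to quantity supplied, 280 - 3P = 8P - 116, gives P* = 36 and Q* = 172.
Because the ceiling (20) lies below the market-clearing price, it is binding.
At P = 20: Qd = 280 - 3·20 = 220 and Qs = 8·20 - 116 = 44.
Producer surplus without the control is ½ · (36 - 14.5) · 172 = 1849.
With the ceiling, producers sell 44 units at 20, so PS = ½ · (20 - 14.5) · 44 = 121.
Change in producer surplus = 121 - 1849 = -1728.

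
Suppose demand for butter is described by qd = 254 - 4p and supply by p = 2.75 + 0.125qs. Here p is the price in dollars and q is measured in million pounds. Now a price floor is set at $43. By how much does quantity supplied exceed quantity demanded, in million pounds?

Rearranging supply gives qs = 8p - 22. Setting quantity demanded equal to quantity supplied, 254 - 4p = 8p - 22, gives p* = 23 and q* = 162.
The floor of 43 is above the equilibrium price 23, so it binds.
At p = 43: qd = 254 - 4·43 = 82 and qs = 8·43 - 22 = 322.
Surplus = qs - qd = 322 - 82 = 240.

240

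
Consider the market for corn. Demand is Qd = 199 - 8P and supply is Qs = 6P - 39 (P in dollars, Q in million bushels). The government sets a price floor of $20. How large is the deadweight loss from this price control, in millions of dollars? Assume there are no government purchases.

Equilibrium: 199 - 8P = 6P - 39, so 238 = 14P and P* = 17, Q* = 63.
The floor of 20 is above the equilibrium price 17, so it binds.
At P = 20: Qd = 199 - 8·20 = 39 and Qs = 6·20 - 39 = 81.
Quantity traded falls to 39. At Q = 39 the demand price is (199 - 39)/8 = 20 and the supply price is (39 + 39)/6 = 13.
Deadweight loss = ½ · (20 - 13) · (63 - 39) = ½ · 7 · 24 = 84.

84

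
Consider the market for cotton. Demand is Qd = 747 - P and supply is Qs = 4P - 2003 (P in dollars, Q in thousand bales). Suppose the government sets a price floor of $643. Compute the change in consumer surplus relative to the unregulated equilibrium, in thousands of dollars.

Without the control the market clears where 747 - P = 4P - 2003, i.e. P* = 550 and Q* = 197.
Since 643 > 550, the floor is binding.
At P = 643: Qd = 747 - 643 = 104 and Qs = 4·643 - 2003 = 569.
Consumer surplus without the control is ½ · (747 - 550) · 197 = 19404.5.
With the floor, consumers buy 104 units at 643, so CS = ½ · (747 - 643) · 104 = 5408.
Change in consumer surplus = 5408 - 19404.5 = -13996.5.

-13996.5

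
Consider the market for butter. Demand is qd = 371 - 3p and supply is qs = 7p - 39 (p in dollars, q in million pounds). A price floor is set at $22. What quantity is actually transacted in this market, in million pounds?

Without the control the market clears where 371 - 3p = 7p - 39, i.e. p* = 41 and q* = 248.
Since 22 is below p* = 41, the floor does not bind and the free-market outcome prevails.

248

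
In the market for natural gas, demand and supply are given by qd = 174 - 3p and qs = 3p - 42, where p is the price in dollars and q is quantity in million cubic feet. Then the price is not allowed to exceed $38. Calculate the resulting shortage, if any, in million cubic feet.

0

Setting quantity demanded equal to quantity supplied, 174 - 3p = 3p - 42, gives p* = 36 and q* = 66.
The ceiling of 38 is above the equilibrium price 36, so it is not binding; the market clears at p* = 36, q* = 66.
Since the control does not bind, there is no shortage.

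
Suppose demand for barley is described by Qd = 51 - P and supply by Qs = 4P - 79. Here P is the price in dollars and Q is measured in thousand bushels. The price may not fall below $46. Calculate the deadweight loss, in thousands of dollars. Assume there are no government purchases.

250

Setting quantity demanded equal to quantity supplied, 51 - P = 4P - 79, gives P* = 26 and Q* = 25.
The floor of 46 is above the equilibrium price 26, so it binds.
At P = 46: Qd = 51 - 46 = 5 and Qs = 4·46 - 79 = 105.
Quantity traded falls to 5. At Q = 5 the demand price is 51 - 5 = 46 and the supply price is (79 + 5)/4 = 21.
Deadweight loss = ½ · (46 - 21) · (25 - 5) = ½ · 25 · 20 = 250.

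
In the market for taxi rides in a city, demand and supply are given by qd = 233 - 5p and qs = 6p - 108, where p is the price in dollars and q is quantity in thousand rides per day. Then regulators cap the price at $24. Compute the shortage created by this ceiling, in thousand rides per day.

Equilibrium: 233 - 5p = 6p - 108, so 341 = 11p and p* = 31, q* = 78.
The ceiling of 24 is below the equilibrium price 31, so it binds.
At p = 24: qd = 233 - 5·24 = 113 and qs = 6·24 - 108 = 36.
Shortage = qd - qs = 113 - 36 = 77.

77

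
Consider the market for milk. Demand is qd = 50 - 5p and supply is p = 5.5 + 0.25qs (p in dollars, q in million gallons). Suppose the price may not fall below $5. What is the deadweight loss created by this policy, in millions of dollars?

Rearranging supply gives qs = 4p - 22. Equilibrium: 50 - 5p = 4p - 22, so 72 = 9p and p* = 8, q* = 10.
The floor of 5 is below the equilibrium price 8, so it is not binding; the market clears at p* = 8, q* = 10.
Since the control does not bind, no trades are prevented and deadweight loss is zero.

0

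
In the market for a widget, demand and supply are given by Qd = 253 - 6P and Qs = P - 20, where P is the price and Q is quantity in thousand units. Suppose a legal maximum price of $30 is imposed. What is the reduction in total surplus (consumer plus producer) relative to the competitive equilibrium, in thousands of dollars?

47.25

Setting quantity demanded equal to quantity supplied, 253 - 6P = P - 20, gives P* = 39 and Q* = 19.
The ceiling of 30 is below the equilibrium price 39, so it binds.
At P = 30: Qd = 253 - 6·30 = 73 and Qs = 30 - 20 = 10.
Quantity traded falls to 10. At Q = 10 the demand price is (253 - 10)/6 = 40.5 and the supply price is 20 + 10 = 30.
Deadweight loss = ½ · (40.5 - 30) · (19 - 10) = ½ · 10.5 · 9 = 47.25.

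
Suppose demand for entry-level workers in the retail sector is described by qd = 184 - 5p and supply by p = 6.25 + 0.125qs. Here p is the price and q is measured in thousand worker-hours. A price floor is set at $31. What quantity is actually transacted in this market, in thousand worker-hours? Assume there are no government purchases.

29

Rearranging supply gives qs = 8p - 50. Without the control the market clears where 184 - 5p = 8p - 50, i.e. p* = 18 and q* = 94.
Since 31 > 18, the floor is binding.
At p = 31: qd = 184 - 5·31 = 29 and qs = 8·31 - 50 = 198.
The quantity actually transacted is the short side, demand: 29.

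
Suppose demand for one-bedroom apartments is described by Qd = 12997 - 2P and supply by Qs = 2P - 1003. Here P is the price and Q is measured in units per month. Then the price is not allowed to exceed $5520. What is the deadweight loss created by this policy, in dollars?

0

Equilibrium: 12997 - 2P = 2P - 1003, so 14000 = 4P and P* = 3500, Q* = 5997.
The ceiling of 5520 is above the equilibrium price 3500, so it is not binding; the market clears at P* = 3500, Q* = 5997.
Since the control does not bind, no trades are prevented and deadweight loss is zero.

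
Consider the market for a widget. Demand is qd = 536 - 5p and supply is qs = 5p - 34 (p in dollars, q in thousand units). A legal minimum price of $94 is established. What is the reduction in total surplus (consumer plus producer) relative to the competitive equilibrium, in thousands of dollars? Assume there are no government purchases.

In a free market, 536 - 5p = 5p - 34 gives the equilibrium p* = 57, q* = 251.
The floor of 94 is above the equilibrium price 57, so it binds.
At p = 94: qd = 536 - 5·94 = 66 and qs = 5·94 - 34 = 436.
Quantity traded falls to 66. At q = 66 the demand price is (536 - 66)/5 = 94 and the supply price is (34 + 66)/5 = 20.
Deadweight loss = ½ · (94 - 20) · (251 - 66) = ½ · 74 · 185 = 6845.

6845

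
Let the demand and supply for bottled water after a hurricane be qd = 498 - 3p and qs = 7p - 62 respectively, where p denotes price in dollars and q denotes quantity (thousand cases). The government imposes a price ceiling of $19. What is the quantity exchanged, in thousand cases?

71

Without the control the market clears where 498 - 3p = 7p - 62, i.e. p* = 56 and q* = 330.
Because the ceiling (19) lies below the market-clearing price, it is binding.
At p = 19: qd = 498 - 3·19 = 441 and qs = 7·19 - 62 = 71.
The quantity actually transacted is the short side, supply: 71.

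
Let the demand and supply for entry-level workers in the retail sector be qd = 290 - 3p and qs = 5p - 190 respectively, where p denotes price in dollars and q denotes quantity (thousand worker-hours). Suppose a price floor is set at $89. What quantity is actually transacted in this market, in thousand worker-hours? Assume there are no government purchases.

Setting quantity demanded equal to quantity supplied, 290 - 3p = 5p - 190, gives p* = 60 and q* = 110.
Because the floor (89) lies above the market-clearing price, it is binding.
At p = 89: qd = 290 - 3·89 = 23 and qs = 5·89 - 190 = 255.
The quantity actually transacted is the short side, demand: 23.

23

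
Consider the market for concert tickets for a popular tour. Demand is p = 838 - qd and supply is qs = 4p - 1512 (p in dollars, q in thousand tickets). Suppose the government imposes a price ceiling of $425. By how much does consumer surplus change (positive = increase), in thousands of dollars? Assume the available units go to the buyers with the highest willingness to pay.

Rearranging demand gives qd = 838 - p. Setting quantity demanded equal to quantity supplied, 838 - p = 4p - 1512, gives p* = 470 and q* = 368.
Because the ceiling (425) lies below the market-clearing price, it is binding.
At p = 425: qd = 838 - 425 = 413 and qs = 4·425 - 1512 = 188.
Consumer surplus without the control is ½ · (838 - 470) · 368 = 67712.
With the ceiling, 188 units are sold at 425 (assume they go to the highest-value buyers). The demand price at q = 188 is 650, so CS = ½ · [(838 - 425) + (650 - 425)] · 188 = 59972.
Change in consumer surplus = 59972 - 67712 = -7740.

-7740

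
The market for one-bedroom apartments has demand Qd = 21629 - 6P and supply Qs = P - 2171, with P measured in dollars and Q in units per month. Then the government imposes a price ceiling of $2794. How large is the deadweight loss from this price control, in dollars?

Setting quantity demanded equal to quantity supplied, 21629 - 6P = P - 2171, gives P* = 3400 and Q* = 1229.
The ceiling of 2794 is below the equilibrium price 3400, so it binds.
At P = 2794: Qd = 21629 - 6·2794 = 4865 and Qs = 2794 - 2171 = 623.
Quantity traded falls to 623. At Q = 623 the demand price is (21629 - 623)/6 = 3501 and the supply price is 2171 + 623 = 2794.
Deadweight loss = ½ · (3501 - 2794) · (1229 - 623) = ½ · 707 · 606 = 214221.

214221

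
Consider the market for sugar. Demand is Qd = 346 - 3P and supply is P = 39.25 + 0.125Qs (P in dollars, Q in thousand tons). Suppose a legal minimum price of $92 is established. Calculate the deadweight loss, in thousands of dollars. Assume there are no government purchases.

Rearranging supply gives Qs = 8P - 314. Without the control the market clears where 346 - 3P = 8P - 314, i.e. P* = 60 and Q* = 166.
Since 92 > 60, the floor is binding.
At P = 92: Qd = 346 - 3·92 = 70 and Qs = 8·92 - 314 = 422.
Quantity traded falls to 70. At Q = 70 the demand price is (346 - 70)/3 = 92 and the supply price is (314 + 70)/8 = 48.
Deadweight loss = ½ · (92 - 48) · (166 - 70) = ½ · 44 · 96 = 2112.

2112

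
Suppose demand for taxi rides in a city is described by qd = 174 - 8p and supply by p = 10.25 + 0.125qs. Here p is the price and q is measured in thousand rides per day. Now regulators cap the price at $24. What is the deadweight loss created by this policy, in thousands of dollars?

Rearranging supply gives qs = 8p - 82. Equilibrium: 174 - 8p = 8p - 82, so 256 = 16p and p* = 16, q* = 46.
Since 24 is above p* = 16, the ceiling does not bind and the free-market outcome prevails.
Since the control does not bind, no trades are prevented and deadweight loss is zero.

0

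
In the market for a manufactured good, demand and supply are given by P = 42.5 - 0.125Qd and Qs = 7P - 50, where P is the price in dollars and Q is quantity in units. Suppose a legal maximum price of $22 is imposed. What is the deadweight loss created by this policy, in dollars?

105

Rearranging demand gives Qd = 340 - 8P. Setting quantity demanded equal to quantity supplied, 340 - 8P = 7P - 50, gives P* = 26 and Q* = 132.
Because the ceiling (22) lies below the market-clearing price, it is binding.
At P = 22: Qd = 340 - 8·22 = 164 and Qs = 7·22 - 50 = 104.
Quantity traded falls to 104. At Q = 104 the demand price is (340 - 104)/8 = 29.5 and the supply price is (50 + 104)/7 = 22.
Deadweight loss = ½ · (29.5 - 22) · (132 - 104) = ½ · 7.5 · 28 = 105.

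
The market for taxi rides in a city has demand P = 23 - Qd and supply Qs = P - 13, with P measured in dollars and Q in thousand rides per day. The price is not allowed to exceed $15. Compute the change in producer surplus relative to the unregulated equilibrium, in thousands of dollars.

Rearranging demand gives Qd = 23 - P. Setting quantity demanded equal to quantity supplied, 23 - P = P - 13, gives P* = 18 and Q* = 5.
Because the ceiling (15) lies below the market-clearing price, it is binding.
At P = 15: Qd = 23 - 15 = 8 and Qs = 15 - 13 = 2.
Producer surplus without the control is ½ · (18 - 13) · 5 = 12.5.
With the ceiling, producers sell 2 units at 15, so PS = ½ · (15 - 13) · 2 = 2.
Change in producer surplus = 2 - 12.5 = -10.5.

-10.5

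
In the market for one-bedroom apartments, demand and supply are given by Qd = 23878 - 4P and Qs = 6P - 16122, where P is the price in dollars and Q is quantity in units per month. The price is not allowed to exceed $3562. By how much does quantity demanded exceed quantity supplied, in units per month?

4380

Setting quantity demanded equal to quantity supplied, 23878 - 4P = 6P - 16122, gives P* = 4000 and Q* = 7878.
Because the ceiling (3562) lies below the market-clearing price, it is binding.
At P = 3562: Qd = 23878 - 4·3562 = 9630 and Qs = 6·3562 - 16122 = 5250.
Shortage = Qd - Qs = 9630 - 5250 = 4380.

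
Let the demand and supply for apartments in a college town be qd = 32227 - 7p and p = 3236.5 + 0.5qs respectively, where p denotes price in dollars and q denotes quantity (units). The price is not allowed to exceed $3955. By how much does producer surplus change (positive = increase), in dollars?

-614790

Rearranging supply gives qs = 2p - 6473. In a free market, 32227 - 7p = 2p - 6473 gives the equilibrium p* = 4300, q* = 2127.
Because the ceiling (3955) lies below the market-clearing price, it is binding.
At p = 3955: qd = 32227 - 7·3955 = 4542 and qs = 2·3955 - 6473 = 1437.
Producer surplus without the control is ½ · (4300 - 3236.5) · 2127 = 1131032.25.
With the ceiling, producers sell 1437 units at 3955, so PS = ½ · (3955 - 3236.5) · 1437 = 516242.25.
Change in producer surplus = 516242.25 - 1131032.25 = -614790.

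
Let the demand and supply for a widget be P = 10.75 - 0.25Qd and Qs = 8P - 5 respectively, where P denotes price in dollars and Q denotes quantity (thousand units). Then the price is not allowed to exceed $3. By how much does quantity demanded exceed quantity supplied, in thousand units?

12

Rearranging demand gives Qd = 43 - 4P. Setting quantity demanded equal to quantity supplied, 43 - 4P = 8P - 5, gives P* = 4 and Q* = 27.
The ceiling of 3 is below the equilibrium price 4, so it binds.
At P = 3: Qd = 43 - 4·3 = 31 and Qs = 8·3 - 5 = 19.
Shortage = Qd - Qs = 31 - 19 = 12.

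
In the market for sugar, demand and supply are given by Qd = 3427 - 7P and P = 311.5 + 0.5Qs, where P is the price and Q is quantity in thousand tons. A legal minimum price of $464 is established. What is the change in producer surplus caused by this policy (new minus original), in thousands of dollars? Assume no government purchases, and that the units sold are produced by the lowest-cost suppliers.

Rearranging supply gives Qs = 2P - 623. Equilibrium: 3427 - 7P = 2P - 623, so 4050 = 9P and P* = 450, Q* = 277.
Because the floor (464) lies above the market-clearing price, it is binding.
At P = 464: Qd = 3427 - 7·464 = 179 and Qs = 2·464 - 623 = 305.
Producer surplus without the control is ½ · (450 - 311.5) · 277 = 19182.25.
With the floor, 179 units are sold at 464. The supply price at Q = 179 is 401, so PS = ½ · [(464 - 311.5) + (464 - 401)] · 179 = 19287.25.
Change in producer surplus = 19287.25 - 19182.25 = 105.

105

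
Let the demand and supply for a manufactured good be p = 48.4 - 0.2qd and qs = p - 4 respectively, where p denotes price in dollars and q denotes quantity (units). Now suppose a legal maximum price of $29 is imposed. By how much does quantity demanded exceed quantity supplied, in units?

72

Rearranging demand gives qd = 242 - 5p. Without the control the market clears where 242 - 5p = p - 4, i.e. p* = 41 and q* = 37.
Because the ceiling (29) lies below the market-clearing price, it is binding.
At p = 29: qd = 242 - 5·29 = 97 and qs = 29 - 4 = 25.
Shortage = qd - qs = 97 - 25 = 72.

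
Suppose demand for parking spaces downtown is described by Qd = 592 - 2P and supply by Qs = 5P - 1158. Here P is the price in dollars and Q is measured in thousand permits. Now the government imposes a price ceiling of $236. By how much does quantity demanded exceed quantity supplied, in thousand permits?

Equilibrium: 592 - 2P = 5P - 1158, so 1750 = 7P and P* = 250, Q* = 92.
The ceiling of 236 is below the equilibrium price 250, so it binds.
At P = 236: Qd = 592 - 2·236 = 120 and Qs = 5·236 - 1158 = 22.
Shortage = Qd - Qs = 120 - 22 = 98.

98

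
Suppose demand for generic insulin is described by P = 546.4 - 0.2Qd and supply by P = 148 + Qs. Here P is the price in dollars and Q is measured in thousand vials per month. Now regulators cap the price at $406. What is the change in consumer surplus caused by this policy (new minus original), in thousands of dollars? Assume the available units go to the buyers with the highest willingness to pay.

Rearranging demand gives Qd = 2732 - 5P; rearranging supply gives Qs = P - 148. Setting quantity demanded equal to quantity supplied, 2732 - 5P = P - 148, gives P* = 480 and Q* = 332.
The ceiling of 406 is below the equilibrium price 480, so it binds.
At P = 406: Qd = 2732 - 5·406 = 702 and Qs = 406 - 148 = 258.
Consumer surplus without the control is ½ · (546.4 - 480) · 332 = 11022.4.
With the ceiling, 258 units are sold at 406 (assume they go to the highest-value buyers). The demand price at Q = 258 is 494.8, so CS = ½ · [(546.4 - 406) + (494.8 - 406)] · 258 = 29566.8.
Change in consumer surplus = 29566.8 - 11022.4 = 18544.4.

18544.4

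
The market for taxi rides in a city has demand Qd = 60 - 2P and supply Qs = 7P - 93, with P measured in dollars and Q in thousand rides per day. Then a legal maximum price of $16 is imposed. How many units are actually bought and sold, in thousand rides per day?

Setting quantity demanded equal to quantity supplied, 60 - 2P = 7P - 93, gives P* = 17 and Q* = 26.
Because the ceiling (16) lies below the market-clearing price, it is binding.
At P = 16: Qd = 60 - 2·16 = 28 and Qs = 7·16 - 93 = 19.
The quantity actually transacted is the short side, supply: 19.

19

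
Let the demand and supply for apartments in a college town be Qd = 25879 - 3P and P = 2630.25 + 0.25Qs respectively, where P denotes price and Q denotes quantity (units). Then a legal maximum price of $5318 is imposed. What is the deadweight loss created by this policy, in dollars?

0

Rearranging supply gives Qs = 4P - 10521. Equilibrium: 25879 - 3P = 4P - 10521, so 36400 = 7P and P* = 5200, Q* = 10279.
The ceiling of 5318 is above the equilibrium price 5200, so it is not binding; the market clears at P* = 5200, Q* = 10279.
Since the control does not bind, no trades are prevented and deadweight loss is zero.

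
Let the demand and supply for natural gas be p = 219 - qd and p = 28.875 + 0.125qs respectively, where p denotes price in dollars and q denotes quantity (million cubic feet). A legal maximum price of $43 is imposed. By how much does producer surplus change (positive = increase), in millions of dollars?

Rearranging demand gives qd = 219 - p; rearranging supply gives qs = 8p - 231. Without the control the market clears where 219 - p = 8p - 231, i.e. p* = 50 and q* = 169.
Since 43 < 50, the ceiling is binding.
At p = 43: qd = 219 - 43 = 176 and qs = 8·43 - 231 = 113.
Producer surplus without the control is ½ · (50 - 28.875) · 169 = 1785.0625.
With the ceiling, producers sell 113 units at 43, so PS = ½ · (43 - 28.875) · 113 = 798.0625.
Change in producer surplus = 798.0625 - 1785.0625 = -987.

-987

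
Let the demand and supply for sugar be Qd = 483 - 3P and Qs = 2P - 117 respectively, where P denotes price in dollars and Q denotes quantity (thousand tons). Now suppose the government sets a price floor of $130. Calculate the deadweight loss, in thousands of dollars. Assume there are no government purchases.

Without the control the market clears where 483 - 3P = 2P - 117, i.e. P* = 120 and Q* = 123.
The floor of 130 is above the equilibrium price 120, so it binds.
At P = 130: Qd = 483 - 3·130 = 93 and Qs = 2·130 - 117 = 143.
Quantity traded falls to 93. At Q = 93 the demand price is (483 - 93)/3 = 130 and the supply price is (117 + 93)/2 = 105.
Deadweight loss = ½ · (130 - 105) · (123 - 93) = ½ · 25 · 30 = 375.

375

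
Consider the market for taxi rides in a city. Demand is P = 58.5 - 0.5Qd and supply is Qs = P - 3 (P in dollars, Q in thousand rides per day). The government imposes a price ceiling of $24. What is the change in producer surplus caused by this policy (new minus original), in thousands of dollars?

Rearranging demand gives Qd = 117 - 2P. Without the control the market clears where 117 - 2P = P - 3, i.e. P* = 40 and Q* = 37.
Because the ceiling (24) lies below the market-clearing price, it is binding.
At P = 24: Qd = 117 - 2·24 = 69 and Qs = 24 - 3 = 21.
Producer surplus without the control is ½ · (40 - 3) · 37 = 684.5.
With the ceiling, producers sell 21 units at 24, so PS = ½ · (24 - 3) · 21 = 220.5.
Change in producer surplus = 220.5 - 684.5 = -464.

-464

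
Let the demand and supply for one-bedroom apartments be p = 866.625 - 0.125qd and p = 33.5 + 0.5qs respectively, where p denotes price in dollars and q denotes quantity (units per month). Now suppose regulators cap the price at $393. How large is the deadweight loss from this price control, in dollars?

117811.25

Rearranging demand gives qd = 6933 - 8p; rearranging supply gives qs = 2p - 67. Setting quantity demanded equal to quantity supplied, 6933 - 8p = 2p - 67, gives p* = 700 and q* = 1333.
Because the ceiling (393) lies below the market-clearing price, it is binding.
At p = 393: qd = 6933 - 8·393 = 3789 and qs = 2·393 - 67 = 719.
Quantity traded falls to 719. At q = 719 the demand price is (6933 - 719)/8 = 776.75 and the supply price is (67 + 719)/2 = 393.
Deadweight loss = ½ · (776.75 - 393) · (1333 - 719) = ½ · 383.75 · 614 = 117811.25.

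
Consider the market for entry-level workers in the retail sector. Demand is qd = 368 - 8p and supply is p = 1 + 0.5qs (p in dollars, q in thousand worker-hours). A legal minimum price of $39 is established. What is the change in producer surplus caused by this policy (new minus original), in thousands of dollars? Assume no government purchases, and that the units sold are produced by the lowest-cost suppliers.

48

Rearranging supply gives qs = 2p - 2. Without the control the market clears where 368 - 8p = 2p - 2, i.e. p* = 37 and q* = 72.
The floor of 39 is above the equilibrium price 37, so it binds.
At p = 39: qd = 368 - 8·39 = 56 and qs = 2·39 - 2 = 76.
Producer surplus without the control is ½ · (37 - 1) · 72 = 1296.
With the floor, 56 units are sold at 39. The supply price at q = 56 is 29, so PS = ½ · [(39 - 1) + (39 - 29)] · 56 = 1344.
Change in producer surplus = 1344 - 1296 = 48.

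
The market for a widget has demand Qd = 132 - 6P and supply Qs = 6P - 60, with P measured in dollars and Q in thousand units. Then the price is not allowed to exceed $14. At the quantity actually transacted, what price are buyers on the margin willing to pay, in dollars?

18

Equilibrium: 132 - 6P = 6P - 60, so 192 = 12P and P* = 16, Q* = 36.
The ceiling of 14 is below the equilibrium price 16, so it binds.
At P = 14: Qd = 132 - 6·14 = 48 and Qs = 6·14 - 60 = 24.
Only 24 units reach the market. On the demand curve, the marginal buyer's willingness to pay at Q = 24 is (132 - 24)/6 = 18.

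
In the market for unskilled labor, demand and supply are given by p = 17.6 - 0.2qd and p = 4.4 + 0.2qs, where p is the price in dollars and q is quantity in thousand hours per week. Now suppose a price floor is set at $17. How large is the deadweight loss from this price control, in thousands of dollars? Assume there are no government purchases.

180

Rearranging demand gives qd = 88 - 5p; rearranging supply gives qs = 5p - 22. Without the control the market clears where 88 - 5p = 5p - 22, i.e. p* = 11 and q* = 33.
Because the floor (17) lies above the market-clearing price, it is binding.
At p = 17: qd = 88 - 5·17 = 3 and qs = 5·17 - 22 = 63.
Quantity traded falls to 3. At q = 3 the demand price is (88 - 3)/5 = 17 and the supply price is (22 + 3)/5 = 5.
Deadweight loss = ½ · (17 - 5) · (33 - 3) = ½ · 12 · 30 = 180.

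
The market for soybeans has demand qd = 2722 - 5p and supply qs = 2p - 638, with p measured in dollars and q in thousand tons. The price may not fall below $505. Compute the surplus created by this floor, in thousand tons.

175

Without the control the market clears where 2722 - 5p = 2p - 638, i.e. p* = 480 and q* = 322.
Because the floor (505) lies above the market-clearing price, it is binding.
At p = 505: qd = 2722 - 5·505 = 197 and qs = 2·505 - 638 = 372.
Surplus = qs - qd = 372 - 197 = 175.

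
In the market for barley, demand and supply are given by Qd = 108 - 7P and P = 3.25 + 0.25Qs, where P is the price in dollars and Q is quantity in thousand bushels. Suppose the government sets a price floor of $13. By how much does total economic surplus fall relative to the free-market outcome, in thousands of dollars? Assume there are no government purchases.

38.5

Rearranging supply gives Qs = 4P - 13. In a free market, 108 - 7P = 4P - 13 gives the equilibrium P* = 11, Q* = 31.
Because the floor (13) lies above the market-clearing price, it is binding.
At P = 13: Qd = 108 - 7·13 = 17 and Qs = 4·13 - 13 = 39.
Quantity traded falls to 17. At Q = 17 the demand price is (108 - 17)/7 = 13 and the supply price is (13 + 17)/4 = 7.5.
Deadweight loss = ½ · (13 - 7.5) · (31 - 17) = ½ · 5.5 · 14 = 38.5.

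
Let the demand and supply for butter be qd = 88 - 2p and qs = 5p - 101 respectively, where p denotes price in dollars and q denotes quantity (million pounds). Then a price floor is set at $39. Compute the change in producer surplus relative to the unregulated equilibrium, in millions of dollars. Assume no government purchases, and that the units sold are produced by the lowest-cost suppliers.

Setting quantity demanded equal to quantity supplied, 88 - 2p = 5p - 101, gives p* = 27 and q* = 34.
Because the floor (39) lies above the market-clearing price, it is binding.
At p = 39: qd = 88 - 2·39 = 10 and qs = 5·39 - 101 = 94.
Producer surplus without the control is ½ · (27 - 20.2) · 34 = 115.6.
With the floor, 10 units are sold at 39. The supply price at q = 10 is 22.2, so PS = ½ · [(39 - 20.2) + (39 - 22.2)] · 10 = 178.
Change in producer surplus = 178 - 115.6 = 62.4.

62.4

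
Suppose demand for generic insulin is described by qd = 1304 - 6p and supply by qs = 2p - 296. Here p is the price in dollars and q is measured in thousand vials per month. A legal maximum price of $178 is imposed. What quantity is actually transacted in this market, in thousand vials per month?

60

Setting quantity demanded equal to quantity supplied, 1304 - 6p = 2p - 296, gives p* = 200 and q* = 104.
The ceiling of 178 is below the equilibrium price 200, so it binds.
At p = 178: qd = 1304 - 6·178 = 236 and qs = 2·178 - 296 = 60.
The quantity actually transacted is the short side, supply: 60.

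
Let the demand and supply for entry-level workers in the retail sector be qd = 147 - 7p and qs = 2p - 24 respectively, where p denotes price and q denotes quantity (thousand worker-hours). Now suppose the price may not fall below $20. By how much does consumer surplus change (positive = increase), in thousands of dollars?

-10.5

In a free market, 147 - 7p = 2p - 24 gives the equilibrium p* = 19, q* = 14.
Since 20 > 19, the floor is binding.
At p = 20: qd = 147 - 7·20 = 7 and qs = 2·20 - 24 = 16.
Consumer surplus without the control is ½ · (21 - 19) · 14 = 14.
With the floor, consumers buy 7 units at 20, so CS = ½ · (21 - 20) · 7 = 3.5.
Change in consumer surplus = 3.5 - 14 = -10.5.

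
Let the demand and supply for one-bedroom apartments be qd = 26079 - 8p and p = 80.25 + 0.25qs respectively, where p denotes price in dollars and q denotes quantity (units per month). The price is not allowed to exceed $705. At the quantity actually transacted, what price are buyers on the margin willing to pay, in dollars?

Rearranging supply gives qs = 4p - 321. In a free market, 26079 - 8p = 4p - 321 gives the equilibrium p* = 2200, q* = 8479.
Because the ceiling (705) lies below the market-clearing price, it is binding.
At p = 705: qd = 26079 - 8·705 = 20439 and qs = 4·705 - 321 = 2499.
Only 2499 units reach the market. On the demand curve, the marginal buyer's willingness to pay at q = 2499 is (26079 - 2499)/8 = 2947.5.

2947.5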